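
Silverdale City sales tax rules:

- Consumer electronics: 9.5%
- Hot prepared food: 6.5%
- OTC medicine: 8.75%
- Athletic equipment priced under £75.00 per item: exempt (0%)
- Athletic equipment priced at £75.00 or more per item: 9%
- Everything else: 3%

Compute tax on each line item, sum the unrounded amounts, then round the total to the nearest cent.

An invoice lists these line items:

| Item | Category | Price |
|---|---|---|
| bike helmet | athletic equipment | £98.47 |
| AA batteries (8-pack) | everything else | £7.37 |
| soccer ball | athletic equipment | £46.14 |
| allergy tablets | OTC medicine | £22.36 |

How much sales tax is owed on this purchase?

Bike helmet £98.47: athletic equipment, £75.00 or more → 9% → £8.8623
AA batteries (8-pack) £7.37: everything else → 3% → £0.2211
Soccer ball £46.14: athletic equipment, under £75.00 → 0% → £0.00
Allergy tablets £22.36: OTC medicine → 8.75% → £1.9565
Unrounded tax sum = £11.0399 → £11.04

£11.04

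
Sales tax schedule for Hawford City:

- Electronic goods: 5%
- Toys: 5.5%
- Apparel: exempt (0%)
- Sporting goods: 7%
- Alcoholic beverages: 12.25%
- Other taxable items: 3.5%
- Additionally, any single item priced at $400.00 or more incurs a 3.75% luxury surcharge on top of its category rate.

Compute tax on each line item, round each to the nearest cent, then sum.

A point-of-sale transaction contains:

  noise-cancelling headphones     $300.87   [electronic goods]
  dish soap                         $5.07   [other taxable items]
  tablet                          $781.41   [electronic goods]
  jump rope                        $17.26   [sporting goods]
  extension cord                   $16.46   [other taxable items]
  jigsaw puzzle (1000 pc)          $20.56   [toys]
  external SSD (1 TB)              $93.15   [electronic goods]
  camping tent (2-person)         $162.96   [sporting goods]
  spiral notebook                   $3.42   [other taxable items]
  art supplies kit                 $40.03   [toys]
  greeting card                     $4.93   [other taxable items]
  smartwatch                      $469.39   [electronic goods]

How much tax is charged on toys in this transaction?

Jigsaw puzzle (1000 pc) $20.56: toys → 5.5% → $1.13
Art supplies kit $40.03: toys → 5.5% → $2.20
Tax on toys = $1.13 + $2.20 = $3.33

$3.33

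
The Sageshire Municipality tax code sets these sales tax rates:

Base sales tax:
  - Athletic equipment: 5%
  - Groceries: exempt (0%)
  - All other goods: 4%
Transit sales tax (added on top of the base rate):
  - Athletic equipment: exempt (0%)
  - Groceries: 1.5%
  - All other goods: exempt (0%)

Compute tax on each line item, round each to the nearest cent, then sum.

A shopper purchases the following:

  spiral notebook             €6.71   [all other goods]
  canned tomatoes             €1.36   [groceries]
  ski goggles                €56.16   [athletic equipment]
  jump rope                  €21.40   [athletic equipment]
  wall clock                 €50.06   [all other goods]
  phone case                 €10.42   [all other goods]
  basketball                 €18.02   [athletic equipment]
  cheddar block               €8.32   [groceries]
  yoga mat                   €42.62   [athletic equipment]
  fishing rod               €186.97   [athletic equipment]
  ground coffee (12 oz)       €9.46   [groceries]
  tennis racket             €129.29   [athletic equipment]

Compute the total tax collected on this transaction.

€25.69

Spiral notebook €6.71: all other goods → 4% + 0% transit = 4% → €0.27
Canned tomatoes €1.36: groceries → 0% + 1.5% transit = 1.5% → €0.02
Ski goggles €56.16: athletic equipment → 5% + 0% transit = 5% → €2.81
Jump rope €21.40: athletic equipment → 5% + 0% transit = 5% → €1.07
Wall clock €50.06: all other goods → 4% + 0% transit = 4% → €2.00
Phone case €10.42: all other goods → 4% + 0% transit = 4% → €0.42
Basketball €18.02: athletic equipment → 5% + 0% transit = 5% → €0.90
Cheddar block €8.32: groceries → 0% + 1.5% transit = 1.5% → €0.12
Yoga mat €42.62: athletic equipment → 5% + 0% transit = 5% → €2.13
Fishing rod €186.97: athletic equipment → 5% + 0% transit = 5% → €9.35
Ground coffee (12 oz) €9.46: groceries → 0% + 1.5% transit = 1.5% → €0.14
Tennis racket €129.29: athletic equipment → 5% + 0% transit = 5% → €6.46
Total tax = €0.27 + €0.02 + €2.81 + €1.07 + €2.00 + €0.42 + €0.90 + €0.12 + €2.13 + €9.35 + €0.14 + €6.46 = €25.69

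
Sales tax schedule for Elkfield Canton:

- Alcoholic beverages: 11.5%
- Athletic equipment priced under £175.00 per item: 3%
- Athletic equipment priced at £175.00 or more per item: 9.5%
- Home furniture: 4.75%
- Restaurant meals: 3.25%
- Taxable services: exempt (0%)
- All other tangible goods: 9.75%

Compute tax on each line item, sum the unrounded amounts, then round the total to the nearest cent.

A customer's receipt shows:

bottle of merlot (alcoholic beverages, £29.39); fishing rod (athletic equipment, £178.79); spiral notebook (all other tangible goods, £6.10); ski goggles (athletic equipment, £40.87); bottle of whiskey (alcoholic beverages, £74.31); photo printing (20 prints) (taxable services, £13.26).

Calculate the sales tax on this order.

£30.73

Bottle of merlot £29.39: alcoholic beverages → 11.5% → £3.37985
Fishing rod £178.79: athletic equipment, £175.00 or more → 9.5% → £16.98505
Spiral notebook £6.10: all other tangible goods → 9.75% → £0.59475
Ski goggles £40.87: athletic equipment, under £175.00 → 3% → £1.2261
Bottle of whiskey £74.31: alcoholic beverages → 11.5% → £8.54565
Photo printing (20 prints) £13.26: taxable services → 0% → £0.00
Unrounded tax sum = £30.7314 → £30.73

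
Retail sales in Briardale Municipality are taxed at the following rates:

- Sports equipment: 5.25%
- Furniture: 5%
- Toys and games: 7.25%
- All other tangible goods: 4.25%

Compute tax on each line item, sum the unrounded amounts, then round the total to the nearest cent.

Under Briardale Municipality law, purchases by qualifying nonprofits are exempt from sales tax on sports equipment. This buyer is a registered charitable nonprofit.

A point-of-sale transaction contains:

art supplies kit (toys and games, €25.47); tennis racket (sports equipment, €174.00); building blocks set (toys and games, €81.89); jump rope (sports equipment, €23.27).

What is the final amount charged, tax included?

€312.41

Art supplies kit €25.47: toys and games → 7.25% → €1.846575
Tennis racket €174.00: sports equipment, buyer-exempt → 0% → €0.00
Building blocks set €81.89: toys and games → 7.25% → €5.937025
Jump rope €23.27: sports equipment, buyer-exempt → 0% → €0.00
Subtotal = €304.63; unrounded tax = €7.7836 → €7.78; total due = €312.41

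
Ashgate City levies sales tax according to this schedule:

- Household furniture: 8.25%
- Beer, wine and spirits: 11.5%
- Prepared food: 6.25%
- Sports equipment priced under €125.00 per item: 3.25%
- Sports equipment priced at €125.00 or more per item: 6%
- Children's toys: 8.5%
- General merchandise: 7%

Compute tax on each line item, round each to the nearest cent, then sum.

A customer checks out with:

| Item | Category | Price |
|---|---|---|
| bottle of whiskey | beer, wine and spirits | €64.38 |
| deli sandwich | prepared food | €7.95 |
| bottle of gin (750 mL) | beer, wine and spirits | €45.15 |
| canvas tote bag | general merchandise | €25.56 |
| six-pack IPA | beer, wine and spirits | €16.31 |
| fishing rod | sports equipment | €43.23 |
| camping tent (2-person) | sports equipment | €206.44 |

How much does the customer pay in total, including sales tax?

Bottle of whiskey €64.38: beer, wine and spirits → 11.5% → €7.40
Deli sandwich €7.95: prepared food → 6.25% → €0.50
Bottle of gin (750 mL) €45.15: beer, wine and spirits → 11.5% → €5.19
Canvas tote bag €25.56: general merchandise → 7% → €1.79
Six-pack IPA €16.31: beer, wine and spirits → 11.5% → €1.88
Fishing rod €43.23: sports equipment, under €125.00 → 3.25% → €1.40
Camping tent (2-person) €206.44: sports equipment, €125.00 or more → 6% → €12.39
Subtotal = €409.02; tax = €30.55; total due = €439.57

€439.57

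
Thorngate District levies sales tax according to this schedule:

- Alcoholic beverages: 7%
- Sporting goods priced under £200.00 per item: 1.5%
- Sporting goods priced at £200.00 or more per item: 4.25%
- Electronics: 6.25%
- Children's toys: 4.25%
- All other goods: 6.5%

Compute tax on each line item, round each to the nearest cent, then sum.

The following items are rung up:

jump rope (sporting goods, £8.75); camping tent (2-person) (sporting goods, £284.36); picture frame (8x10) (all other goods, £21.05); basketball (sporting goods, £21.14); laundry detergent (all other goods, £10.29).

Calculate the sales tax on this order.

£14.58

Jump rope £8.75: sporting goods, under £200.00 → 1.5% → £0.13
Camping tent (2-person) £284.36: sporting goods, £200.00 or more → 4.25% → £12.09
Picture frame (8x10) £21.05: all other goods → 6.5% → £1.37
Basketball £21.14: sporting goods, under £200.00 → 1.5% → £0.32
Laundry detergent £10.29: all other goods → 6.5% → £0.67
Total tax = £0.13 + £12.09 + £1.37 + £0.32 + £0.67 = £14.58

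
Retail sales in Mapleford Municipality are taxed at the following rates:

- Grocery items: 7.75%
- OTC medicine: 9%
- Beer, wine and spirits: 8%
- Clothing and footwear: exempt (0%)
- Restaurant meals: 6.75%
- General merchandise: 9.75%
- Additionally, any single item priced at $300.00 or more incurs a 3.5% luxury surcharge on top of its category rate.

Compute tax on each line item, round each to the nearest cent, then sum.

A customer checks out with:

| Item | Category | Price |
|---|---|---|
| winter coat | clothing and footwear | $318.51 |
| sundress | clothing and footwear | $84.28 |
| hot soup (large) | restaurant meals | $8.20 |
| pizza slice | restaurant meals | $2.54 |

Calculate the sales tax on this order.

$11.87

Winter coat $318.51: clothing and footwear → 0% + 3.5% surcharge = 3.5% → $11.15
Sundress $84.28: clothing and footwear → 0% → $0.00
Hot soup (large) $8.20: restaurant meals → 6.75% → $0.55
Pizza slice $2.54: restaurant meals → 6.75% → $0.17
Total tax = $11.15 + $0.55 + $0.17 = $11.87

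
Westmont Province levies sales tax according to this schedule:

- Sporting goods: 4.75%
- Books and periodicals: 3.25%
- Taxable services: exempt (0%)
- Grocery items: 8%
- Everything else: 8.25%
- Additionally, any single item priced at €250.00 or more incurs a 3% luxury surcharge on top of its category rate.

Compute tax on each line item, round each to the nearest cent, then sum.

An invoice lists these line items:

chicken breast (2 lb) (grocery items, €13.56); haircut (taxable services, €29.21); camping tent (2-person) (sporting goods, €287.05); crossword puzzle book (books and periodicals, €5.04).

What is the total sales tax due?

Chicken breast (2 lb) €13.56: grocery items → 8% → €1.08
Haircut €29.21: taxable services → 0% → €0.00
Camping tent (2-person) €287.05: sporting goods → 4.75% + 3% surcharge = 7.75% → €22.25
Crossword puzzle book €5.04: books and periodicals → 3.25% → €0.16
Total tax = €1.08 + €22.25 + €0.16 = €23.49

€23.49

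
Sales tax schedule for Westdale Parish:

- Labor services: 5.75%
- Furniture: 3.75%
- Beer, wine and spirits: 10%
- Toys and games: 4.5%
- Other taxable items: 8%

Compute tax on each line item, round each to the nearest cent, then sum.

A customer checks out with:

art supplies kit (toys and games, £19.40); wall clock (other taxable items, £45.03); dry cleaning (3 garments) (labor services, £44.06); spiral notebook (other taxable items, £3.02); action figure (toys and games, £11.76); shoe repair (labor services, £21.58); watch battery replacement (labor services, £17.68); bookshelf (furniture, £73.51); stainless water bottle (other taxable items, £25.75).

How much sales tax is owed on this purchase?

Art supplies kit £19.40: toys and games → 4.5% → £0.87
Wall clock £45.03: other taxable items → 8% → £3.60
Dry cleaning (3 garments) £44.06: labor services → 5.75% → £2.53
Spiral notebook £3.02: other taxable items → 8% → £0.24
Action figure £11.76: toys and games → 4.5% → £0.53
Shoe repair £21.58: labor services → 5.75% → £1.24
Watch battery replacement £17.68: labor services → 5.75% → £1.02
Bookshelf £73.51: furniture → 3.75% → £2.76
Stainless water bottle £25.75: other taxable items → 8% → £2.06
Total tax = £0.87 + £3.60 + £2.53 + £0.24 + £0.53 + £1.24 + £1.02 + £2.76 + £2.06 = £14.85

£14.85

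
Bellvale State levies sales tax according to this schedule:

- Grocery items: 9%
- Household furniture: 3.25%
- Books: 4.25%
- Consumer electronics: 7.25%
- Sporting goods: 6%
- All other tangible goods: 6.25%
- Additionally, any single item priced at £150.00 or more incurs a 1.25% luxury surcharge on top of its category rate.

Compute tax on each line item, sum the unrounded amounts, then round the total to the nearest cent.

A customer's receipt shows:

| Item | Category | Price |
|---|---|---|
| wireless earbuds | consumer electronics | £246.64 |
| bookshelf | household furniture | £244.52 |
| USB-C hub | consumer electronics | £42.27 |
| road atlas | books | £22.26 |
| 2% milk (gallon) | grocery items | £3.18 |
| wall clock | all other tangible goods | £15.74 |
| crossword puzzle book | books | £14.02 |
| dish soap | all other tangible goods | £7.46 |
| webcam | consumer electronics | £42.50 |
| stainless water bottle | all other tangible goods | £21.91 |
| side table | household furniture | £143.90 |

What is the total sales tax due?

Wireless earbuds £246.64: consumer electronics → 7.25% + 1.25% surcharge = 8.5% → £20.9644
Bookshelf £244.52: household furniture → 3.25% + 1.25% surcharge = 4.5% → £11.0034
USB-C hub £42.27: consumer electronics → 7.25% → £3.064575
Road atlas £22.26: books → 4.25% → £0.94605
2% milk (gallon) £3.18: grocery items → 9% → £0.2862
Wall clock £15.74: all other tangible goods → 6.25% → £0.98375
Crossword puzzle book £14.02: books → 4.25% → £0.59585
Dish soap £7.46: all other tangible goods → 6.25% → £0.46625
Webcam £42.50: consumer electronics → 7.25% → £3.08125
Stainless water bottle £21.91: all other tangible goods → 6.25% → £1.369375
Side table £143.90: household furniture → 3.25% → £4.67675
Unrounded tax sum = £47.43785 → £47.44

£47.44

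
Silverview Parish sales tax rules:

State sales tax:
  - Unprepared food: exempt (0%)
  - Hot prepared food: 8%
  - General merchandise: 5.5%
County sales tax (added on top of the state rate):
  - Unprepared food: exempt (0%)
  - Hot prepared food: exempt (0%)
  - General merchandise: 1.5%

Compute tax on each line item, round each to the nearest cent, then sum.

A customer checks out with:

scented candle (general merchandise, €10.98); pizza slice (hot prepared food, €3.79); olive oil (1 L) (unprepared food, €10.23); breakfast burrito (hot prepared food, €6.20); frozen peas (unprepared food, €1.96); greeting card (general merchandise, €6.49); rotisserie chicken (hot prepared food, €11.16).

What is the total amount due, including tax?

Scented candle €10.98: general merchandise → 5.5% + 1.5% county = 7% → €0.77
Pizza slice €3.79: hot prepared food → 8% + 0% county = 8% → €0.30
Olive oil (1 L) €10.23: unprepared food → 0% + 0% county = 0% → €0.00
Breakfast burrito €6.20: hot prepared food → 8% + 0% county = 8% → €0.50
Frozen peas €1.96: unprepared food → 0% + 0% county = 0% → €0.00
Greeting card €6.49: general merchandise → 5.5% + 1.5% county = 7% → €0.45
Rotisserie chicken €11.16: hot prepared food → 8% + 0% county = 8% → €0.89
Subtotal = €50.81; tax = €2.91; total due = €53.72

€53.72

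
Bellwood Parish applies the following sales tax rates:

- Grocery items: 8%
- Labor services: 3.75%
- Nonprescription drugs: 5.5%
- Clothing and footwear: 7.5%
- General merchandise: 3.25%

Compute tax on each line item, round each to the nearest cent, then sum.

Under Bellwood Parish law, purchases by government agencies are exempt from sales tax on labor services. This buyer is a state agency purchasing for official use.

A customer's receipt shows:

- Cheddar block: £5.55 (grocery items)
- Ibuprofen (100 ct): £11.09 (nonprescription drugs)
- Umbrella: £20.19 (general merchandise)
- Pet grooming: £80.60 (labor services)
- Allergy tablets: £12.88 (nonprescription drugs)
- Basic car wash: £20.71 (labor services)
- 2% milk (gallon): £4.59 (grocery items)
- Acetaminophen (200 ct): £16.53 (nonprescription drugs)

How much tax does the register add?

Cheddar block £5.55: grocery items → 8% → £0.44
Ibuprofen (100 ct) £11.09: nonprescription drugs → 5.5% → £0.61
Umbrella £20.19: general merchandise → 3.25% → £0.66
Pet grooming £80.60: labor services, buyer-exempt → 0% → £0.00
Allergy tablets £12.88: nonprescription drugs → 5.5% → £0.71
Basic car wash £20.71: labor services, buyer-exempt → 0% → £0.00
2% milk (gallon) £4.59: grocery items → 8% → £0.37
Acetaminophen (200 ct) £16.53: nonprescription drugs → 5.5% → £0.91
Total tax = £0.44 + £0.61 + £0.66 + £0.71 + £0.37 + £0.91 = £3.70

£3.70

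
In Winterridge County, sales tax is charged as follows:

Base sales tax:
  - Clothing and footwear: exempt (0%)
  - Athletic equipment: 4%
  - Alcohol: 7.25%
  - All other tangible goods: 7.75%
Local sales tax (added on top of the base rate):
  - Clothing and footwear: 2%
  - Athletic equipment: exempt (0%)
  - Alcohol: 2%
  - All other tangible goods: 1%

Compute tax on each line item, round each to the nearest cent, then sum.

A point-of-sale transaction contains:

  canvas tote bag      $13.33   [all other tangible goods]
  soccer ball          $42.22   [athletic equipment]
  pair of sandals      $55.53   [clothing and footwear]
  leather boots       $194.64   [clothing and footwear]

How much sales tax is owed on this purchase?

$7.86

Canvas tote bag $13.33: all other tangible goods → 7.75% + 1% local = 8.75% → $1.17
Soccer ball $42.22: athletic equipment → 4% + 0% local = 4% → $1.69
Pair of sandals $55.53: clothing and footwear → 0% + 2% local = 2% → $1.11
Leather boots $194.64: clothing and footwear → 0% + 2% local = 2% → $3.89
Total tax = $1.17 + $1.69 + $1.11 + $3.89 = $7.86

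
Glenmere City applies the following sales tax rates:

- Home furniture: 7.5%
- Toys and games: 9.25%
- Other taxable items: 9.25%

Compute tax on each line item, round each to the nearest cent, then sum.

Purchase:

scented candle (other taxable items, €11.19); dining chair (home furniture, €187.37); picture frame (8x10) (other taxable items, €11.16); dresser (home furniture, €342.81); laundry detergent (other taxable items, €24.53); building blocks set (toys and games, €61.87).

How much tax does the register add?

€49.82

Scented candle €11.19: other taxable items → 9.25% → €1.04
Dining chair €187.37: home furniture → 7.5% → €14.05
Picture frame (8x10) €11.16: other taxable items → 9.25% → €1.03
Dresser €342.81: home furniture → 7.5% → €25.71
Laundry detergent €24.53: other taxable items → 9.25% → €2.27
Building blocks set €61.87: toys and games → 9.25% → €5.72
Total tax = €1.04 + €14.05 + €1.03 + €25.71 + €2.27 + €5.72 = €49.82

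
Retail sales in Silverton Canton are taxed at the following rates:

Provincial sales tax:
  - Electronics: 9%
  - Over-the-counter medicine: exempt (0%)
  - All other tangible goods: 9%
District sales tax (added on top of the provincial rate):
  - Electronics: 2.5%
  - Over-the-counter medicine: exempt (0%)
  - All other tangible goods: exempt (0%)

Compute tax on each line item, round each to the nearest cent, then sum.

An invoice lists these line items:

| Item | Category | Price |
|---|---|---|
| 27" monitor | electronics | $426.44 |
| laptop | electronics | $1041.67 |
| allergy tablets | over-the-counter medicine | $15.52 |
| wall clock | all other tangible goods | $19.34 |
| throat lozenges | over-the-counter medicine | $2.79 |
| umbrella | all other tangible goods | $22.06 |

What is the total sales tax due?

27" monitor $426.44: electronics → 9% + 2.5% district = 11.5% → $49.04
Laptop $1041.67: electronics → 9% + 2.5% district = 11.5% → $119.79
Allergy tablets $15.52: over-the-counter medicine → 0% + 0% district = 0% → $0.00
Wall clock $19.34: all other tangible goods → 9% + 0% district = 9% → $1.74
Throat lozenges $2.79: over-the-counter medicine → 0% + 0% district = 0% → $0.00
Umbrella $22.06: all other tangible goods → 9% + 0% district = 9% → $1.99
Total tax = $49.04 + $119.79 + $1.74 + $1.99 = $172.56

$172.56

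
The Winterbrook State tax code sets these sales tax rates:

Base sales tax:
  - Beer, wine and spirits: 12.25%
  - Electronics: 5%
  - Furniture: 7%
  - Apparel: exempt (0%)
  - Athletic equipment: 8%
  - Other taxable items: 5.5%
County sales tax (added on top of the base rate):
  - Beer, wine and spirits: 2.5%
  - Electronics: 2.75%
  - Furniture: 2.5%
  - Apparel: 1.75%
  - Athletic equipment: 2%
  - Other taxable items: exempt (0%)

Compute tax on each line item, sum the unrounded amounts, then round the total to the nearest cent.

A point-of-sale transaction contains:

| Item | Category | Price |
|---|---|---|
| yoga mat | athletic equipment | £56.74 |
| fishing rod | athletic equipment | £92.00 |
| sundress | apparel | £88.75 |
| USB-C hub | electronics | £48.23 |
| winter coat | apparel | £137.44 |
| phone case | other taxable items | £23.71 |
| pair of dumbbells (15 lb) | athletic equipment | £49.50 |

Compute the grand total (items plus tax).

Yoga mat £56.74: athletic equipment → 8% + 2% county = 10% → £5.674
Fishing rod £92.00: athletic equipment → 8% + 2% county = 10% → £9.20
Sundress £88.75: apparel → 0% + 1.75% county = 1.75% → £1.553125
USB-C hub £48.23: electronics → 5% + 2.75% county = 7.75% → £3.737825
Winter coat £137.44: apparel → 0% + 1.75% county = 1.75% → £2.4052
Phone case £23.71: other taxable items → 5.5% + 0% county = 5.5% → £1.30405
Pair of dumbbells (15 lb) £49.50: athletic equipment → 8% + 2% county = 10% → £4.95
Subtotal = £496.37; unrounded tax = £28.8242 → £28.82; total due = £525.19

£525.19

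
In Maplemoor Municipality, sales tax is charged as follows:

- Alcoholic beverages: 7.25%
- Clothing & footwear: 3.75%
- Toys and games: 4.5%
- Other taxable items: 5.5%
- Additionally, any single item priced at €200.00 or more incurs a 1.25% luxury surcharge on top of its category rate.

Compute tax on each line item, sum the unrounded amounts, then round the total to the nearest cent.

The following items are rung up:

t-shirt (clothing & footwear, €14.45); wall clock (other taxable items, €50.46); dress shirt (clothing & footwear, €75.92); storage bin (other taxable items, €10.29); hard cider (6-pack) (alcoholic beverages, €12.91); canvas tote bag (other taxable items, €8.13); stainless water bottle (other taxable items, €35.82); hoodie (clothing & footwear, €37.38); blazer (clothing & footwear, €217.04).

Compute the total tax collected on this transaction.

T-shirt €14.45: clothing & footwear → 3.75% → €0.541875
Wall clock €50.46: other taxable items → 5.5% → €2.7753
Dress shirt €75.92: clothing & footwear → 3.75% → €2.847
Storage bin €10.29: other taxable items → 5.5% → €0.56595
Hard cider (6-pack) €12.91: alcoholic beverages → 7.25% → €0.935975
Canvas tote bag €8.13: other taxable items → 5.5% → €0.44715
Stainless water bottle €35.82: other taxable items → 5.5% → €1.9701
Hoodie €37.38: clothing & footwear → 3.75% → €1.40175
Blazer €217.04: clothing & footwear → 3.75% + 1.25% surcharge = 5% → €10.852
Unrounded tax sum = €22.3371 → €22.34

€22.34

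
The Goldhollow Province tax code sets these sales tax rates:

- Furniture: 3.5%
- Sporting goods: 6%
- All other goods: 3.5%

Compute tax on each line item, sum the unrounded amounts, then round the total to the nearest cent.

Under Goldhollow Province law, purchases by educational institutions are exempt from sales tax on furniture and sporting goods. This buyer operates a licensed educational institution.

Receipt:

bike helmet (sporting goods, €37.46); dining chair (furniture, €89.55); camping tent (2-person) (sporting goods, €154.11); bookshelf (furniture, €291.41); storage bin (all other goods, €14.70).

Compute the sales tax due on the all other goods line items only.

Storage bin €14.70: all other goods → 3.5% → €0.5145
Tax on all other goods: unrounded sum = €0.5145 → €0.51

€0.51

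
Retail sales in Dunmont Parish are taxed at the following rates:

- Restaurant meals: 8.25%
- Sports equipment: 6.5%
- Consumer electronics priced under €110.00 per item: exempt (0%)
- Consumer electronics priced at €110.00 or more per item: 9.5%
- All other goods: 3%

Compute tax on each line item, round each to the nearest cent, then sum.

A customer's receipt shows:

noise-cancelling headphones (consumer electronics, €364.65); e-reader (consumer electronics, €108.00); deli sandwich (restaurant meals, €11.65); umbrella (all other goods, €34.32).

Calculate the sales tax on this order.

€36.63

Noise-cancelling headphones €364.65: consumer electronics, €110.00 or more → 9.5% → €34.64
E-reader €108.00: consumer electronics, under €110.00 → 0% → €0.00
Deli sandwich €11.65: restaurant meals → 8.25% → €0.96
Umbrella €34.32: all other goods → 3% → €1.03
Total tax = €34.64 + €0.96 + €1.03 = €36.63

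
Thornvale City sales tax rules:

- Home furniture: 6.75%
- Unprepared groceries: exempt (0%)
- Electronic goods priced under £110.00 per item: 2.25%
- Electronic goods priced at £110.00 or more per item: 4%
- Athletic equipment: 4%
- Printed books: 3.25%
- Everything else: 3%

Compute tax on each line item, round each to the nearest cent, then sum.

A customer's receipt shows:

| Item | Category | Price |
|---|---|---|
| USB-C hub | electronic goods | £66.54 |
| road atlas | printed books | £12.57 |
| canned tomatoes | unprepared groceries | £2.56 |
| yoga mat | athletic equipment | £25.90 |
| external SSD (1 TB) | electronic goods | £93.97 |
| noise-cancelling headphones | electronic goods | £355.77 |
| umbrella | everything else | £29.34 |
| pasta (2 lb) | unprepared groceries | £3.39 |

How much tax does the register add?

USB-C hub £66.54: electronic goods, under £110.00 → 2.25% → £1.50
Road atlas £12.57: printed books → 3.25% → £0.41
Canned tomatoes £2.56: unprepared groceries → 0% → £0.00
Yoga mat £25.90: athletic equipment → 4% → £1.04
External SSD (1 TB) £93.97: electronic goods, under £110.00 → 2.25% → £2.11
Noise-cancelling headphones £355.77: electronic goods, £110.00 or more → 4% → £14.23
Umbrella £29.34: everything else → 3% → £0.88
Pasta (2 lb) £3.39: unprepared groceries → 0% → £0.00
Total tax = £1.50 + £0.41 + £1.04 + £2.11 + £14.23 + £0.88 = £20.17

£20.17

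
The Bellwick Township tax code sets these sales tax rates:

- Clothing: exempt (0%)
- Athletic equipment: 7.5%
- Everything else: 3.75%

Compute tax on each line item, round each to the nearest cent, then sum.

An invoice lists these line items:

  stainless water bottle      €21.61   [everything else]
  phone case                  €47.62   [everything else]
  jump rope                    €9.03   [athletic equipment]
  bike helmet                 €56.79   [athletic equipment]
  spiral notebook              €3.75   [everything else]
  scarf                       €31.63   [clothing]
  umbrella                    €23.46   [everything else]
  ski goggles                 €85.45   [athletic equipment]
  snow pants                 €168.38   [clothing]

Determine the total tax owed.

€14.97

Stainless water bottle €21.61: everything else → 3.75% → €0.81
Phone case €47.62: everything else → 3.75% → €1.79
Jump rope €9.03: athletic equipment → 7.5% → €0.68
Bike helmet €56.79: athletic equipment → 7.5% → €4.26
Spiral notebook €3.75: everything else → 3.75% → €0.14
Scarf €31.63: clothing → 0% → €0.00
Umbrella €23.46: everything else → 3.75% → €0.88
Ski goggles €85.45: athletic equipment → 7.5% → €6.41
Snow pants €168.38: clothing → 0% → €0.00
Total tax = €0.81 + €1.79 + €0.68 + €4.26 + €0.14 + €0.88 + €6.41 = €14.97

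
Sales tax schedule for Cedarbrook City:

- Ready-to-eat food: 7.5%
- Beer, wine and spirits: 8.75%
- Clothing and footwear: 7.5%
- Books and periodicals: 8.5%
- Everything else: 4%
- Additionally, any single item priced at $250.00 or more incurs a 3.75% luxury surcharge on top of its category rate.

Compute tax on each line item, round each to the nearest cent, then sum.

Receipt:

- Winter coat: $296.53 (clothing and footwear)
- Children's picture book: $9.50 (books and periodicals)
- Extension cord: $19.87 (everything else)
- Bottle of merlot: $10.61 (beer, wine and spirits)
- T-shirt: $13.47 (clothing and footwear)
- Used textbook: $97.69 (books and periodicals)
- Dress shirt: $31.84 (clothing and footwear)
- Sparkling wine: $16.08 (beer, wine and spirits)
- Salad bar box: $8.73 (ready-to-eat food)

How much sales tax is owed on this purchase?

Winter coat $296.53: clothing and footwear → 7.5% + 3.75% surcharge = 11.25% → $33.36
Children's picture book $9.50: books and periodicals → 8.5% → $0.81
Extension cord $19.87: everything else → 4% → $0.79
Bottle of merlot $10.61: beer, wine and spirits → 8.75% → $0.93
T-shirt $13.47: clothing and footwear → 7.5% → $1.01
Used textbook $97.69: books and periodicals → 8.5% → $8.30
Dress shirt $31.84: clothing and footwear → 7.5% → $2.39
Sparkling wine $16.08: beer, wine and spirits → 8.75% → $1.41
Salad bar box $8.73: ready-to-eat food → 7.5% → $0.65
Total tax = $33.36 + $0.81 + $0.79 + $0.93 + $1.01 + $8.30 + $2.39 + $1.41 + $0.65 = $49.65

$49.65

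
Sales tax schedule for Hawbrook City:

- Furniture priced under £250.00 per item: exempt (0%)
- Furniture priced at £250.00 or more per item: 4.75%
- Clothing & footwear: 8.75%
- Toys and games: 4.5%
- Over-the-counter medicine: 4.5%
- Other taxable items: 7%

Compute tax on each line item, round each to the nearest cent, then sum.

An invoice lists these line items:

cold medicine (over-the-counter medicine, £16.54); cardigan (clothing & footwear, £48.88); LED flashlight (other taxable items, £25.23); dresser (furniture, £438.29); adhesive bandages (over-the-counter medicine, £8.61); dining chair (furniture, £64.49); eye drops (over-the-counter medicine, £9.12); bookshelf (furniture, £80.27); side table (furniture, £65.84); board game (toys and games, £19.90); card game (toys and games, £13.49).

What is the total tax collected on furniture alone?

£20.82

Dresser £438.29: furniture, £250.00 or more → 4.75% → £20.82
Dining chair £64.49: furniture, under £250.00 → 0% → £0.00
Bookshelf £80.27: furniture, under £250.00 → 0% → £0.00
Side table £65.84: furniture, under £250.00 → 0% → £0.00
Tax on furniture = £20.82 + £0.00 + £0.00 + £0.00 = £20.82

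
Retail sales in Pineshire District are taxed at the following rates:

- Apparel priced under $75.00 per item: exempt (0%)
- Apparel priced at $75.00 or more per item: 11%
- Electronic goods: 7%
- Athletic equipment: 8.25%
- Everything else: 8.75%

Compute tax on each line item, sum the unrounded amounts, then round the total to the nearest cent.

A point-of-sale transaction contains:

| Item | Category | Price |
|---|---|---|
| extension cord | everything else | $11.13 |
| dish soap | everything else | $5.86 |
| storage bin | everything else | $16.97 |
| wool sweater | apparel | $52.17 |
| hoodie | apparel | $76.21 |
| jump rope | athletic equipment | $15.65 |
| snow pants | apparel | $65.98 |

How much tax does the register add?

$12.65

Extension cord $11.13: everything else → 8.75% → $0.973875
Dish soap $5.86: everything else → 8.75% → $0.51275
Storage bin $16.97: everything else → 8.75% → $1.484875
Wool sweater $52.17: apparel, under $75.00 → 0% → $0.00
Hoodie $76.21: apparel, $75.00 or more → 11% → $8.3831
Jump rope $15.65: athletic equipment → 8.25% → $1.291125
Snow pants $65.98: apparel, under $75.00 → 0% → $0.00
Unrounded tax sum = $12.645725 → $12.65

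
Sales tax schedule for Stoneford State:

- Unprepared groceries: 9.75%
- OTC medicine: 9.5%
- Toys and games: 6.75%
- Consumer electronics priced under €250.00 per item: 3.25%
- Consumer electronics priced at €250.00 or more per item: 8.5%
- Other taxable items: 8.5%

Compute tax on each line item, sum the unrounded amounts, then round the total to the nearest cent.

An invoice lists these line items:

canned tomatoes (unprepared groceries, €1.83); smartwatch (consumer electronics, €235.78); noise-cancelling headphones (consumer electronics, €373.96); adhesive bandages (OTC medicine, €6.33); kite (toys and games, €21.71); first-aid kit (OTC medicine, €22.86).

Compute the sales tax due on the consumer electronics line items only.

Smartwatch €235.78: consumer electronics, under €250.00 → 3.25% → €7.66285
Noise-cancelling headphones €373.96: consumer electronics, €250.00 or more → 8.5% → €31.7866
Tax on consumer electronics: unrounded sum = €39.44945 → €39.45

€39.45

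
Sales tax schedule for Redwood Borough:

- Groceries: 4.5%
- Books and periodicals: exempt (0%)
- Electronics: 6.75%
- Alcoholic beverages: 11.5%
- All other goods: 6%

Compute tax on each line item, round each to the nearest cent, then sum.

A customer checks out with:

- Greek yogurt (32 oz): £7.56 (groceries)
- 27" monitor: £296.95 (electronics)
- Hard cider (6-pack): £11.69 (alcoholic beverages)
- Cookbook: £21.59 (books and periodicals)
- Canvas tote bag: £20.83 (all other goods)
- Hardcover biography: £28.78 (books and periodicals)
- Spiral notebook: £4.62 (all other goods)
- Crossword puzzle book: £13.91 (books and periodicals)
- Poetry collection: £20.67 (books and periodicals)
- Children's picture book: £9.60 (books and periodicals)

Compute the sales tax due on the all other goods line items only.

Canvas tote bag £20.83: all other goods → 6% → £1.25
Spiral notebook £4.62: all other goods → 6% → £0.28
Tax on all other goods = £1.25 + £0.28 = £1.53

£1.53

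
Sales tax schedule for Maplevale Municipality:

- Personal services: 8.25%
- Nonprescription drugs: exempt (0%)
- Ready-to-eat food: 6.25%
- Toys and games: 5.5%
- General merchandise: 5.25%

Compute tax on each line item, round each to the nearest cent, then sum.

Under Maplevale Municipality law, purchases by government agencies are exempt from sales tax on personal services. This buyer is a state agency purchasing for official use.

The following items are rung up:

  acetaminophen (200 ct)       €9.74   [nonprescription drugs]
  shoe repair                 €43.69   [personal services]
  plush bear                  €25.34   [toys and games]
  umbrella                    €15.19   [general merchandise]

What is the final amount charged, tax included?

€96.15

Acetaminophen (200 ct) €9.74: nonprescription drugs → 0% → €0.00
Shoe repair €43.69: personal services, buyer-exempt → 0% → €0.00
Plush bear €25.34: toys and games → 5.5% → €1.39
Umbrella €15.19: general merchandise → 5.25% → €0.80
Subtotal = €93.96; tax = €2.19; total due = €96.15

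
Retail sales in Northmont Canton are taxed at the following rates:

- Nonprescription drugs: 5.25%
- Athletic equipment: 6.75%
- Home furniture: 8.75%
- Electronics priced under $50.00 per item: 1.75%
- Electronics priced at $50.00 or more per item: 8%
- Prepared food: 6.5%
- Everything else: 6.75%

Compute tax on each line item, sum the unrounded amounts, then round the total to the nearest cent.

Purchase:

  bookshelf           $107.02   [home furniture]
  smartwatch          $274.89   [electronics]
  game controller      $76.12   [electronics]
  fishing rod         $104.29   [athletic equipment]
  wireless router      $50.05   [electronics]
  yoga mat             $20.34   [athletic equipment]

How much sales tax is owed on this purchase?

$49.86

Bookshelf $107.02: home furniture → 8.75% → $9.36425
Smartwatch $274.89: electronics, $50.00 or more → 8% → $21.9912
Game controller $76.12: electronics, $50.00 or more → 8% → $6.0896
Fishing rod $104.29: athletic equipment → 6.75% → $7.039575
Wireless router $50.05: electronics, $50.00 or more → 8% → $4.004
Yoga mat $20.34: athletic equipment → 6.75% → $1.37295
Unrounded tax sum = $49.861575 → $49.86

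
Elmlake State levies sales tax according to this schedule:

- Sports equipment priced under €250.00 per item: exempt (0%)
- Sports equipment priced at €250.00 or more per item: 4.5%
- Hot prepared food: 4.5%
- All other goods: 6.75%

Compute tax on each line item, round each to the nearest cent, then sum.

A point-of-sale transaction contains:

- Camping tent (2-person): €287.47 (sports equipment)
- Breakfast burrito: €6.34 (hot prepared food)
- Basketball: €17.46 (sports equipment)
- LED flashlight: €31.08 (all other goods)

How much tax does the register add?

€15.33

Camping tent (2-person) €287.47: sports equipment, €250.00 or more → 4.5% → €12.94
Breakfast burrito €6.34: hot prepared food → 4.5% → €0.29
Basketball €17.46: sports equipment, under €250.00 → 0% → €0.00
LED flashlight €31.08: all other goods → 6.75% → €2.10
Total tax = €12.94 + €0.29 + €2.10 = €15.33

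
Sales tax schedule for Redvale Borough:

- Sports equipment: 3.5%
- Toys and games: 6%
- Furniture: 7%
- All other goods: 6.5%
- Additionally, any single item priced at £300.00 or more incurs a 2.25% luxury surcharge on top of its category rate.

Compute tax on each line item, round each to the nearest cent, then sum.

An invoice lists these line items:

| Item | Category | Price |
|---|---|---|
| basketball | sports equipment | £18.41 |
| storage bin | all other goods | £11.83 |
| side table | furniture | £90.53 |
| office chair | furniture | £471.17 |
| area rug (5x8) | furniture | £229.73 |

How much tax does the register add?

£67.41

Basketball £18.41: sports equipment → 3.5% → £0.64
Storage bin £11.83: all other goods → 6.5% → £0.77
Side table £90.53: furniture → 7% → £6.34
Office chair £471.17: furniture → 7% + 2.25% surcharge = 9.25% → £43.58
Area rug (5x8) £229.73: furniture → 7% → £16.08
Total tax = £0.64 + £0.77 + £6.34 + £43.58 + £16.08 = £67.41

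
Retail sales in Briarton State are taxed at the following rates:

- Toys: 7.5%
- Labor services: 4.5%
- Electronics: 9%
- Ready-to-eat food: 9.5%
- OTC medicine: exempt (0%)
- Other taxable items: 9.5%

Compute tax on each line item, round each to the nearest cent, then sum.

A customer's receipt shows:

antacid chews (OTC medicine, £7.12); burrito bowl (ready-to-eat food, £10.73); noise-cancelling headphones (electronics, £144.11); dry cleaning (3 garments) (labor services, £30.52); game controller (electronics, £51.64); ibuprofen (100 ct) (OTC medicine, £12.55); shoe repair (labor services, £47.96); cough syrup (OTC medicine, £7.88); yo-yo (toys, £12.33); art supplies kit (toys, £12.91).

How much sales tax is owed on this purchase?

Antacid chews £7.12: OTC medicine → 0% → £0.00
Burrito bowl £10.73: ready-to-eat food → 9.5% → £1.02
Noise-cancelling headphones £144.11: electronics → 9% → £12.97
Dry cleaning (3 garments) £30.52: labor services → 4.5% → £1.37
Game controller £51.64: electronics → 9% → £4.65
Ibuprofen (100 ct) £12.55: OTC medicine → 0% → £0.00
Shoe repair £47.96: labor services → 4.5% → £2.16
Cough syrup £7.88: OTC medicine → 0% → £0.00
Yo-yo £12.33: toys → 7.5% → £0.92
Art supplies kit £12.91: toys → 7.5% → £0.97
Total tax = £1.02 + £12.97 + £1.37 + £4.65 + £2.16 + £0.92 + £0.97 = £24.06

£24.06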